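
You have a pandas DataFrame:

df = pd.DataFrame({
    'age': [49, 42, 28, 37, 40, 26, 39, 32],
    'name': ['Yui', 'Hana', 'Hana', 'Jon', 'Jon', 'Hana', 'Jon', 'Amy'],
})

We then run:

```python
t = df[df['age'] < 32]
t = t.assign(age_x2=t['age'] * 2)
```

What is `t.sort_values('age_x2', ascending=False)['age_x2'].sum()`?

filter rows where age < 32:
   age  name
2   28  Hana
5   26  Hana
add column age_x2 = t['age'] * 2:
   age  name  age_x2
2   28  Hana      56
5   26  Hana      52
sort by age_x2 descending:
   age  name  age_x2
2   28  Hana      56
5   26  Hana      52
Taking the sum of column 'age_x2' gives 108.

108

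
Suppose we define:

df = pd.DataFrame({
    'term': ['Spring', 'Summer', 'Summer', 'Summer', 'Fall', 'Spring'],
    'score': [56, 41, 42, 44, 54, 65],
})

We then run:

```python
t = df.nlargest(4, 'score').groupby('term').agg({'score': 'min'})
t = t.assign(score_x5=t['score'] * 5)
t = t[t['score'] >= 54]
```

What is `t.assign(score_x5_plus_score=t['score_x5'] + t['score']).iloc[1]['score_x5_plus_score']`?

336

take 4 rows with largest score:
     term  score
5  Spring     65
0  Spring     56
4    Fall     54
3  Summer     44
group by term, min of score:
        score
term         
Fall       54
Spring     56
Summer     44
add column score_x5 = t['score'] * 5:
        score  score_x5
term                   
Fall       54       270
Spring     56       280
Summer     44       220
filter rows where score >= 54:
        score  score_x5
term                   
Fall       54       270
Spring     56       280
add column score_x5_plus_score = t['score_x5'] + t['score']:
        score  score_x5  score_x5_plus_score
term                                        
Fall       54       270                  324
Spring     56       280                  336
value at position 1, column 'score_x5_plus_score' → 336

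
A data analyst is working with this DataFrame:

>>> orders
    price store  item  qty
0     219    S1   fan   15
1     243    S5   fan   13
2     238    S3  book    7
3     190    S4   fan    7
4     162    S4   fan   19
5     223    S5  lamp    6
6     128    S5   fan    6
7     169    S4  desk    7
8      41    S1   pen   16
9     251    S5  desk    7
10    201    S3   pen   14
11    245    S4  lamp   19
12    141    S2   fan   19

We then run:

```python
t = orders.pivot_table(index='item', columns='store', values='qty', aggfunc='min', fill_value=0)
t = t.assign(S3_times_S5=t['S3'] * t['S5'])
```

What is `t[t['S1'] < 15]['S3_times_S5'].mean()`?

pivot: rows=item, cols=store, min(qty):
store  S1  S2  S3  S4  S5
item                     
book    0   0   7   0   0
desk    0   0   0   7   7
fan    15  19   0   7   6
lamp    0   0   0  19   6
pen    16   0  14   0   0
add column S3_times_S5 = t['S3'] * t['S5']:
store  S1  S2  S3  S4  S5  S3_times_S5
item                                  
book    0   0   7   0   0            0
desk    0   0   0   7   7            0
fan    15  19   0   7   6            0
lamp    0   0   0  19   6            0
pen    16   0  14   0   0            0
filter rows where S1 < 15:
store  S1  S2  S3  S4  S5  S3_times_S5
item                                  
book    0   0   7   0   0            0
desk    0   0   0   7   7            0
lamp    0   0   0  19   6            0
Then the mean of column 'S3_times_S5': 0.0

0.0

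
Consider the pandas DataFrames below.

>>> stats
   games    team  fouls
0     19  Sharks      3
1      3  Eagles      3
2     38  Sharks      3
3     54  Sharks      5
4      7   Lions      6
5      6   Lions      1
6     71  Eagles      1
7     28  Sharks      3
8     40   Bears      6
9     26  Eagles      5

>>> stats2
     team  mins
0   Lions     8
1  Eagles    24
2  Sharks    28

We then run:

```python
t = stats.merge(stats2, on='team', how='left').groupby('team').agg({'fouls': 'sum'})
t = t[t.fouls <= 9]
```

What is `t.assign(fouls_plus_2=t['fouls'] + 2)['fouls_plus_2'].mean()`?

9.33333333333

merge on 'team' (how='left') → 10 rows:
   games    team  fouls  mins
0     19  Sharks      3  28.0
1      3  Eagles      3  24.0
2     38  Sharks      3  28.0
3     54  Sharks      5  28.0
4      7   Lions      6   8.0
5      6   Lions      1   8.0
6     71  Eagles      1  24.0
7     28  Sharks      3  28.0
8     40   Bears      6   NaN
9     26  Eagles      5  24.0
group by team, sum of fouls:
        fouls
team         
Bears       6
Eagles      9
Lions       7
Sharks     14
filter rows where fouls <= 9:
        fouls
team         
Bears       6
Eagles      9
Lions       7
add column fouls_plus_2 = t['fouls'] + 2:
        fouls  fouls_plus_2
team                       
Bears       6             8
Eagles      9            11
Lions       7             9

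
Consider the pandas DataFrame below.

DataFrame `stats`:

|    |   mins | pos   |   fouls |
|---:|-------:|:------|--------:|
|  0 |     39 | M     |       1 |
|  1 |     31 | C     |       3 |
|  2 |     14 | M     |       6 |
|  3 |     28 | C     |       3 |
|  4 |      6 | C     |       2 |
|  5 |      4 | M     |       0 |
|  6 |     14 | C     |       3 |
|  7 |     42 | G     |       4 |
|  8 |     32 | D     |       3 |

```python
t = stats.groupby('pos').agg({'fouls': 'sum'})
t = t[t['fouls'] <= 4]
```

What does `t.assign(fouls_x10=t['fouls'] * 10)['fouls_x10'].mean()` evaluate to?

group by pos, sum of fouls:
     fouls
pos       
C       11
D        3
G        4
M        7
filter rows where fouls <= 4:
     fouls
pos       
D        3
G        4
add column fouls_x10 = t['fouls'] * 10:
     fouls  fouls_x10
pos                  
D        3         30
G        4         40
Then the mean of column 'fouls_x10': 35.0

35.0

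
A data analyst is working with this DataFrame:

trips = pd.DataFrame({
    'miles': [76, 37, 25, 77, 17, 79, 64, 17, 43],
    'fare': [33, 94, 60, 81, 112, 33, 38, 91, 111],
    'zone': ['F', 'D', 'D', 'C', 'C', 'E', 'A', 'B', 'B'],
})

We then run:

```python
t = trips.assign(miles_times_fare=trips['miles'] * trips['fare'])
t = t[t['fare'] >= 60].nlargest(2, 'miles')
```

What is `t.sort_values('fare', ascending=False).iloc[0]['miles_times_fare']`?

add column miles_times_fare = trips['miles'] * trips['fare']:
   miles  fare zone  miles_times_fare
0     76    33    F              2508
1     37    94    D              3478
2     25    60    D              1500
3     77    81    C              6237
4     17   112    C              1904
5     79    33    E              2607
6     64    38    A              2432
7     17    91    B              1547
8     43   111    B              4773
filter rows where fare >= 60:
   miles  fare zone  miles_times_fare
1     37    94    D              3478
2     25    60    D              1500
3     77    81    C              6237
4     17   112    C              1904
7     17    91    B              1547
8     43   111    B              4773
take 2 rows with largest miles:
   miles  fare zone  miles_times_fare
3     77    81    C              6237
8     43   111    B              4773
sort by fare descending:
   miles  fare zone  miles_times_fare
8     43   111    B              4773
3     77    81    C              6237
Finally, value at position 0, column 'miles_times_fare' = 4773.

4773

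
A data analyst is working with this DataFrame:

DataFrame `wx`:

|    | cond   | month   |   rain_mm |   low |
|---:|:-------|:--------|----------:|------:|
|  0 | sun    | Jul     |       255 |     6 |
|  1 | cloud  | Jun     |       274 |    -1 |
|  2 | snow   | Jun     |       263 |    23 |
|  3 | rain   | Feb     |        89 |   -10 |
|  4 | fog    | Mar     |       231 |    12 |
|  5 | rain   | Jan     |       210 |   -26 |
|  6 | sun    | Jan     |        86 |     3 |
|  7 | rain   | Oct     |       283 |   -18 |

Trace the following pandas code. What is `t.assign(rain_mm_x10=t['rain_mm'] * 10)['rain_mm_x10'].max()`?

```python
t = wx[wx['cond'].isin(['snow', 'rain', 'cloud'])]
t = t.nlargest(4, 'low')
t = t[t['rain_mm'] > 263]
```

filter rows where cond in ['snow', 'rain', 'cloud']:
    cond month  rain_mm  low
1  cloud   Jun      274   -1
2   snow   Jun      263   23
3   rain   Feb       89  -10
5   rain   Jan      210  -26
7   rain   Oct      283  -18
take 4 rows with largest low:
    cond month  rain_mm  low
2   snow   Jun      263   23
1  cloud   Jun      274   -1
3   rain   Feb       89  -10
7   rain   Oct      283  -18
filter rows where rain_mm > 263:
    cond month  rain_mm  low
1  cloud   Jun      274   -1
7   rain   Oct      283  -18
add column rain_mm_x10 = t['rain_mm'] * 10:
    cond month  rain_mm  low  rain_mm_x10
1  cloud   Jun      274   -1         2740
7   rain   Oct      283  -18         2830
Reading off the max of column 'rain_mm_x10', we get 2830.

2830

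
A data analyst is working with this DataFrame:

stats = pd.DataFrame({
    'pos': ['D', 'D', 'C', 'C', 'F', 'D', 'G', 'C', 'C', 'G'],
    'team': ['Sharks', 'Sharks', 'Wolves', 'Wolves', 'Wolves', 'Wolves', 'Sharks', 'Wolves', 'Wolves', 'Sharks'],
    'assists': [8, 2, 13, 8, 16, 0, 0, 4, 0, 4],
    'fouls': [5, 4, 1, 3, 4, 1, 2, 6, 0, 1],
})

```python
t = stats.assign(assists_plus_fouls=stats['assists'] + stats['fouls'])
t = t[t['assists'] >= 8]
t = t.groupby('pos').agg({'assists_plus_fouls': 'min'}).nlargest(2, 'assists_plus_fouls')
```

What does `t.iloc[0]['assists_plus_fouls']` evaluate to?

add column assists_plus_fouls = stats['assists'] + stats['fouls']:
  pos    team  assists  fouls  assists_plus_fouls
0   D  Sharks        8      5                  13
1   D  Sharks        2      4                   6
2   C  Wolves       13      1                  14
3   C  Wolves        8      3                  11
4   F  Wolves       16      4                  20
5   D  Wolves        0      1                   1
6   G  Sharks        0      2                   2
7   C  Wolves        4      6                  10
8   C  Wolves        0      0                   0
9   G  Sharks        4      1                   5
filter rows where assists >= 8:
  pos    team  assists  fouls  assists_plus_fouls
0   D  Sharks        8      5                  13
2   C  Wolves       13      1                  14
3   C  Wolves        8      3                  11
4   F  Wolves       16      4                  20
group by pos, min of assists_plus_fouls:
     assists_plus_fouls
pos                    
C                    11
D                    13
F                    20
take 2 rows with largest assists_plus_fouls:
     assists_plus_fouls
pos                    
F                    20
D                    13
So iloc[0]['assists_plus_fouls'] = 20.

20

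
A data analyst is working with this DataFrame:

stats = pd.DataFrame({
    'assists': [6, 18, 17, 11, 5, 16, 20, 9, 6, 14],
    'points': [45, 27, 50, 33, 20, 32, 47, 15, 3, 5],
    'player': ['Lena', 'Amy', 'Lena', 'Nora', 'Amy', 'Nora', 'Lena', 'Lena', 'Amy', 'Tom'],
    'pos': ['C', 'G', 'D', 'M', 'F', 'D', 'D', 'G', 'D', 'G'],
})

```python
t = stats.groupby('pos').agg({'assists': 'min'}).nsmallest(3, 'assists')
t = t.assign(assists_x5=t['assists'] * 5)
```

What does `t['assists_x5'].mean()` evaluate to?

28.3333333333

group by pos, min of assists:
     assists
pos         
C          6
D          6
F          5
G          9
M         11
take 3 rows with smallest assists:
     assists
pos         
F          5
C          6
D          6
add column assists_x5 = t['assists'] * 5:
     assists  assists_x5
pos                     
F          5          25
C          6          30
D          6          30
Then the mean of column 'assists_x5': 28.3333333333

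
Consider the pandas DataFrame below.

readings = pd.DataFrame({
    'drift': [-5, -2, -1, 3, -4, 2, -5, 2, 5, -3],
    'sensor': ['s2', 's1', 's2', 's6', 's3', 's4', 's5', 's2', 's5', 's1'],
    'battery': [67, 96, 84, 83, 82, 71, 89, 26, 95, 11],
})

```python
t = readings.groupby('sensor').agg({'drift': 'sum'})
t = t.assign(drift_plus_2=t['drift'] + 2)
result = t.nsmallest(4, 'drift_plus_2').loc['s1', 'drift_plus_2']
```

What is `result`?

group by sensor, sum of drift:
        drift
sensor       
s1         -5
s2         -4
s3         -4
s4          2
s5          0
s6          3
add column drift_plus_2 = t['drift'] + 2:
        drift  drift_plus_2
sensor                     
s1         -5            -3
s2         -4            -2
s3         -4            -2
s4          2             4
s5          0             2
s6          3             5
take 4 rows with smallest drift_plus_2:
        drift  drift_plus_2
sensor                     
s1         -5            -3
s2         -4            -2
s3         -4            -2
s5          0             2
Taking the value at row 's1', column 'drift_plus_2' gives -3.

-3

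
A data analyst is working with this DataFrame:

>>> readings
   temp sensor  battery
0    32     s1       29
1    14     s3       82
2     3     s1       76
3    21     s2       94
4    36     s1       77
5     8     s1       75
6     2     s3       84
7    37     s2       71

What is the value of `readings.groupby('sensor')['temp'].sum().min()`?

group by sensor, sum of temp:
sensor
s1    79
s2    58
s3    16
Name: temp, dtype: int64
Finally, min of the resulting series = 16.

16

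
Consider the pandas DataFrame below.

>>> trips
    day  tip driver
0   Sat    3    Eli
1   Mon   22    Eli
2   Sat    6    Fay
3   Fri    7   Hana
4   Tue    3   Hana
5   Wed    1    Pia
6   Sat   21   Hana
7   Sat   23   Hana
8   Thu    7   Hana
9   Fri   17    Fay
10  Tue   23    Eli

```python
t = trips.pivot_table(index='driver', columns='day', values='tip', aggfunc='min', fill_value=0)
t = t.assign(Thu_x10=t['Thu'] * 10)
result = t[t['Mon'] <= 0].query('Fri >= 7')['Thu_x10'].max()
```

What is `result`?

70

pivot: rows=driver, cols=day, min(tip):
day     Fri  Mon  Sat  Thu  Tue  Wed
driver                              
Eli       0   22    3    0   23    0
Fay      17    0    6    0    0    0
Hana      7    0   21    7    3    0
Pia       0    0    0    0    0    1
add column Thu_x10 = t['Thu'] * 10:
day     Fri  Mon  Sat  Thu  Tue  Wed  Thu_x10
driver                                       
Eli       0   22    3    0   23    0        0
Fay      17    0    6    0    0    0        0
Hana      7    0   21    7    3    0       70
Pia       0    0    0    0    0    1        0
filter rows where Mon <= 0:
day     Fri  Mon  Sat  Thu  Tue  Wed  Thu_x10
driver                                       
Fay      17    0    6    0    0    0        0
Hana      7    0   21    7    3    0       70
Pia       0    0    0    0    0    1        0
filter rows where Fri >= 7:
day     Fri  Mon  Sat  Thu  Tue  Wed  Thu_x10
driver                                       
Fay      17    0    6    0    0    0        0
Hana      7    0   21    7    3    0       70
So max() = 70.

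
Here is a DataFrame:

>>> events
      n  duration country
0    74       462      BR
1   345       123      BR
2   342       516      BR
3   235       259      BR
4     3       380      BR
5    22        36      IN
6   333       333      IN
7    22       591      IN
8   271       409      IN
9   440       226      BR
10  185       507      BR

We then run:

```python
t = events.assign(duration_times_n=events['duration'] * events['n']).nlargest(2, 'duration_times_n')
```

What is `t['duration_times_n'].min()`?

110889

add column duration_times_n = events['duration'] * events['n']:
      n  duration country  duration_times_n
0    74       462      BR             34188
1   345       123      BR             42435
2   342       516      BR            176472
3   235       259      BR             60865
4     3       380      BR              1140
5    22        36      IN               792
6   333       333      IN            110889
7    22       591      IN             13002
8   271       409      IN            110839
9   440       226      BR             99440
10  185       507      BR             93795
take 2 rows with largest duration_times_n:
     n  duration country  duration_times_n
2  342       516      BR            176472
6  333       333      IN            110889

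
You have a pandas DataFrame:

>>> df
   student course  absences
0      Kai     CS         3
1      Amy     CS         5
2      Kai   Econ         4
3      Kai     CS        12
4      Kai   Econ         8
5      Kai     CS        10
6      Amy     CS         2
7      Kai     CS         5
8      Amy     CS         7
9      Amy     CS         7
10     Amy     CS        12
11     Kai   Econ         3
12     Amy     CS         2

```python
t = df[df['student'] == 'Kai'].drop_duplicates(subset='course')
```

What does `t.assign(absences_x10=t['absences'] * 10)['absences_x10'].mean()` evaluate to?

filter rows where student == 'Kai':
   student course  absences
0      Kai     CS         3
2      Kai   Econ         4
3      Kai     CS        12
4      Kai   Econ         8
5      Kai     CS        10
7      Kai     CS         5
11     Kai   Econ         3
drop duplicate course (keep=first):
  student course  absences
0     Kai     CS         3
2     Kai   Econ         4
add column absences_x10 = t['absences'] * 10:
  student course  absences  absences_x10
0     Kai     CS         3            30
2     Kai   Econ         4            40

35.0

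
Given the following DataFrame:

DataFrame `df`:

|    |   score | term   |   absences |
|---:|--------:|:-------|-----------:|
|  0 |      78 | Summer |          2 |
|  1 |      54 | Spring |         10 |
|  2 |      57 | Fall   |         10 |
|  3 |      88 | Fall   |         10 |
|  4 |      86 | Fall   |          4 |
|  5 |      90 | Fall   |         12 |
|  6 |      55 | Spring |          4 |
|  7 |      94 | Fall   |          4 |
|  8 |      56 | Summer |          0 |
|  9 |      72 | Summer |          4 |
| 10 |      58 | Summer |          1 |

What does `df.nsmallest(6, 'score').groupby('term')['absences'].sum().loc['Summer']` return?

5

take 6 rows with smallest score:
    score    term  absences
1      54  Spring        10
6      55  Spring         4
8      56  Summer         0
2      57    Fall        10
10     58  Summer         1
9      72  Summer         4
group by term, sum of absences:
term
Fall      10
Spring    14
Summer     5
Name: absences, dtype: int64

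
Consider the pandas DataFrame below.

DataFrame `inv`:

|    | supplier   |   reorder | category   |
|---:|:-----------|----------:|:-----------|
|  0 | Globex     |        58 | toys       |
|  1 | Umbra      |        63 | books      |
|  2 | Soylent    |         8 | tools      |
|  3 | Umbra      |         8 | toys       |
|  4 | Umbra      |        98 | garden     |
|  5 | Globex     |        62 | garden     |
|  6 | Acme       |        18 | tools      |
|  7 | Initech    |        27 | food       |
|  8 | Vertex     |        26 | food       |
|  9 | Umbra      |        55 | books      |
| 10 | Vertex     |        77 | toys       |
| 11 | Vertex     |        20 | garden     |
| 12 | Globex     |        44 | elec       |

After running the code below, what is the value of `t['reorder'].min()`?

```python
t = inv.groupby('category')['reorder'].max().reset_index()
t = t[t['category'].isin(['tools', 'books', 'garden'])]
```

18

group by category, max of reorder:
category
books     63
elec      44
food      27
garden    98
tools     18
toys      77
Name: reorder, dtype: int64
reset_index():
  category  reorder
0    books       63
1     elec       44
2     food       27
3   garden       98
4    tools       18
5     toys       77
filter rows where category in ['tools', 'books', 'garden']:
  category  reorder
0    books       63
3   garden       98
4    tools       18
Reading off the min of column 'reorder', we get 18.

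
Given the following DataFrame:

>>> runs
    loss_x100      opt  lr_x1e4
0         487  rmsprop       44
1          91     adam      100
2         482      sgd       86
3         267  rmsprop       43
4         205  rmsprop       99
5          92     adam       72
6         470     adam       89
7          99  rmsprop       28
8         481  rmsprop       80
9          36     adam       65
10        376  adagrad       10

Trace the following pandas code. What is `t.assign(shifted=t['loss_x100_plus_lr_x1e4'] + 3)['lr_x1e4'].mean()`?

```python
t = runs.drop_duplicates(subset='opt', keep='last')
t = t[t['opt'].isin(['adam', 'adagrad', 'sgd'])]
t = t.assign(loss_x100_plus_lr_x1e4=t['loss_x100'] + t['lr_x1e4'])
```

53.6666666667

drop duplicate opt (keep=last):
    loss_x100      opt  lr_x1e4
2         482      sgd       86
8         481  rmsprop       80
9          36     adam       65
10        376  adagrad       10
filter rows where opt in ['adam', 'adagrad', 'sgd']:
    loss_x100      opt  lr_x1e4
2         482      sgd       86
9          36     adam       65
10        376  adagrad       10
add column loss_x100_plus_lr_x1e4 = t['loss_x100'] + t['lr_x1e4']:
    loss_x100      opt  lr_x1e4  loss_x100_plus_lr_x1e4
2         482      sgd       86                     568
9          36     adam       65                     101
10        376  adagrad       10                     386
add column shifted = t['loss_x100_plus_lr_x1e4'] + 3:
    loss_x100      opt  lr_x1e4  loss_x100_plus_lr_x1e4  shifted
2         482      sgd       86                     568      571
9          36     adam       65                     101      104
10        376  adagrad       10                     386      389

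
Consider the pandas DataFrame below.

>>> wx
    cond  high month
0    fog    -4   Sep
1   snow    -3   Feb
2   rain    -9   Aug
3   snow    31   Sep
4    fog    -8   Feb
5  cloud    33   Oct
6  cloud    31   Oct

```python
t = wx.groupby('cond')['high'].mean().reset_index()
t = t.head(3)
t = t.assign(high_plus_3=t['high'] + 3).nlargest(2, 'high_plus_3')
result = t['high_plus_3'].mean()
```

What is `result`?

group by cond, mean of high:
cond
cloud    32.0
fog      -6.0
rain     -9.0
snow     14.0
Name: high, dtype: float64
reset_index():
    cond  high
0  cloud  32.0
1    fog  -6.0
2   rain  -9.0
3   snow  14.0
take first 3 rows:
    cond  high
0  cloud  32.0
1    fog  -6.0
2   rain  -9.0
add column high_plus_3 = t['high'] + 3:
    cond  high  high_plus_3
0  cloud  32.0         35.0
1    fog  -6.0         -3.0
2   rain  -9.0         -6.0
take 2 rows with largest high_plus_3:
    cond  high  high_plus_3
0  cloud  32.0         35.0
1    fog  -6.0         -3.0
Taking the mean of column 'high_plus_3' gives 16.0.

16.0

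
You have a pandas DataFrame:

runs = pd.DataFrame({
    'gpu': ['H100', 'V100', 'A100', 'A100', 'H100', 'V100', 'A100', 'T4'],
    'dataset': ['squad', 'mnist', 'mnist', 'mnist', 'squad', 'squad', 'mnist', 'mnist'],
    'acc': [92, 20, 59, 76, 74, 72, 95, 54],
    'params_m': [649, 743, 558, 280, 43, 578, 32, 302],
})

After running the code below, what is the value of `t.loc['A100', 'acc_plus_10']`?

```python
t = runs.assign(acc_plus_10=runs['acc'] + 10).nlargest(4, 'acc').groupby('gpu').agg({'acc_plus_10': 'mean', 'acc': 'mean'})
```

add column acc_plus_10 = runs['acc'] + 10:
    gpu dataset  acc  params_m  acc_plus_10
0  H100   squad   92       649          102
1  V100   mnist   20       743           30
2  A100   mnist   59       558           69
3  A100   mnist   76       280           86
4  H100   squad   74        43           84
5  V100   squad   72       578           82
6  A100   mnist   95        32          105
7    T4   mnist   54       302           64
take 4 rows with largest acc:
    gpu dataset  acc  params_m  acc_plus_10
6  A100   mnist   95        32          105
0  H100   squad   92       649          102
3  A100   mnist   76       280           86
4  H100   squad   74        43           84
group by gpu: mean(acc_plus_10), mean(acc):
      acc_plus_10   acc
gpu                    
A100         95.5  85.5
H100         93.0  83.0
Then the value at row 'A100', column 'acc_plus_10': 95.5

95.5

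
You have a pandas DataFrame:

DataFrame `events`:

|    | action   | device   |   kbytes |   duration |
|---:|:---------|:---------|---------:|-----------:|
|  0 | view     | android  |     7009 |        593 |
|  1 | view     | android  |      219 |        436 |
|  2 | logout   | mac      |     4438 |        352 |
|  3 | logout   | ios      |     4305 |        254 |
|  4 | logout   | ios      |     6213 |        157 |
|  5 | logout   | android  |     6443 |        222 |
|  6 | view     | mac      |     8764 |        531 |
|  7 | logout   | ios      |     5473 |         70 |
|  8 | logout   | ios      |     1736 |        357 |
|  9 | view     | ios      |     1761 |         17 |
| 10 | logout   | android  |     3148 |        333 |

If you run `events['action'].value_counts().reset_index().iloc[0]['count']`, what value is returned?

value_counts of action:
action
logout    7
view      4
Name: count, dtype: int64
reset_index():
   action  count
0  logout      7
1    view      4

7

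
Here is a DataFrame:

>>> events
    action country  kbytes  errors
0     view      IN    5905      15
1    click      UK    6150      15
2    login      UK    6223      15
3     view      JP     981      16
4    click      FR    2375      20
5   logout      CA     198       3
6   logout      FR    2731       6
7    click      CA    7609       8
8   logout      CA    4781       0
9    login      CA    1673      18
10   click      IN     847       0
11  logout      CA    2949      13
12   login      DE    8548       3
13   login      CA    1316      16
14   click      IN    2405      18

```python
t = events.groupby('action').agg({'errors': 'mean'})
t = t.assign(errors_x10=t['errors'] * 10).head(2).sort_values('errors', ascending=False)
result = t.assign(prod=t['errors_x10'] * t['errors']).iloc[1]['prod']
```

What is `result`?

1488.4

group by action, mean of errors:
        errors
action        
click     12.2
login     13.0
logout     5.5
view      15.5
add column errors_x10 = t['errors'] * 10:
        errors  errors_x10
action                    
click     12.2       122.0
login     13.0       130.0
logout     5.5        55.0
view      15.5       155.0
take first 2 rows:
        errors  errors_x10
action                    
click     12.2       122.0
login     13.0       130.0
sort by errors descending:
        errors  errors_x10
action                    
login     13.0       130.0
click     12.2       122.0
add column prod = t['errors_x10'] * t['errors']:
        errors  errors_x10    prod
action                            
login     13.0       130.0  1690.0
click     12.2       122.0  1488.4
The value at position 1, column 'prod' is 1488.4.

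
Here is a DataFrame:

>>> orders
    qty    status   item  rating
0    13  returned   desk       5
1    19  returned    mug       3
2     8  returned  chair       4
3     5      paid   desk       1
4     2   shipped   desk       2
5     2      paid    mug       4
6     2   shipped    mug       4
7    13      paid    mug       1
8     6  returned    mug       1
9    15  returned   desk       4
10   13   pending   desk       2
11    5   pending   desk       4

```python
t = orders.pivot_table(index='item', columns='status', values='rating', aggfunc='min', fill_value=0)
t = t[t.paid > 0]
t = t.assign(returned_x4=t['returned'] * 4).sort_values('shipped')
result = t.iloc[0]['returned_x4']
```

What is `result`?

16

pivot: rows=item, cols=status, min(rating):
status  paid  pending  returned  shipped
item                                    
chair      0        0         4        0
desk       1        2         4        2
mug        1        0         1        4
filter rows where paid > 0:
status  paid  pending  returned  shipped
item                                    
desk       1        2         4        2
mug        1        0         1        4
add column returned_x4 = t['returned'] * 4:
status  paid  pending  returned  shipped  returned_x4
item                                                 
desk       1        2         4        2           16
mug        1        0         1        4            4
sort by shipped:
status  paid  pending  returned  shipped  returned_x4
item                                                 
desk       1        2         4        2           16
mug        1        0         1        4            4
value at position 0, column 'returned_x4' → 16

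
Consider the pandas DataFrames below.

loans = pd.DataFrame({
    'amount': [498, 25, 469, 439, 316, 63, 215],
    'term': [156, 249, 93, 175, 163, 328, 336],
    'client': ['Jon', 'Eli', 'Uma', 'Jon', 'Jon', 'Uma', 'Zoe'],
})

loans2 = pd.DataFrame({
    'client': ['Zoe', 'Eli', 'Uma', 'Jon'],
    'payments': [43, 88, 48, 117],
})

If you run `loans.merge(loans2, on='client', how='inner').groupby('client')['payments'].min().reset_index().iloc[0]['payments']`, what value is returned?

merge on 'client' (how='inner') → 7 rows:
   amount  term client  payments
0     498   156    Jon       117
1      25   249    Eli        88
2     469    93    Uma        48
3     439   175    Jon       117
4     316   163    Jon       117
5      63   328    Uma        48
6     215   336    Zoe        43
group by client, min of payments:
client
Eli     88
Jon    117
Uma     48
Zoe     43
Name: payments, dtype: int64
reset_index():
  client  payments
0    Eli        88
1    Jon       117
2    Uma        48
3    Zoe        43
So iloc[0]['payments'] = 88.

88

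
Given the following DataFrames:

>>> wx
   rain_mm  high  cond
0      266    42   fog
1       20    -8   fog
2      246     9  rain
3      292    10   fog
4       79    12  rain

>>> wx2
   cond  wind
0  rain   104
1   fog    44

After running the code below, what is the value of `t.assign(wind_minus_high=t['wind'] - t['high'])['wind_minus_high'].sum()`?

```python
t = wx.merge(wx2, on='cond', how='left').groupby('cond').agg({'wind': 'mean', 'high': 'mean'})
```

122.833333333

merge on 'cond' (how='left') → 5 rows:
   rain_mm  high  cond  wind
0      266    42   fog    44
1       20    -8   fog    44
2      246     9  rain   104
3      292    10   fog    44
4       79    12  rain   104
group by cond: mean(wind), mean(high):
       wind       high
cond                  
fog    44.0  14.666667
rain  104.0  10.500000
add column wind_minus_high = t['wind'] - t['high']:
       wind       high  wind_minus_high
cond                                   
fog    44.0  14.666667        29.333333
rain  104.0  10.500000        93.500000
The sum of column 'wind_minus_high' is 122.833333333.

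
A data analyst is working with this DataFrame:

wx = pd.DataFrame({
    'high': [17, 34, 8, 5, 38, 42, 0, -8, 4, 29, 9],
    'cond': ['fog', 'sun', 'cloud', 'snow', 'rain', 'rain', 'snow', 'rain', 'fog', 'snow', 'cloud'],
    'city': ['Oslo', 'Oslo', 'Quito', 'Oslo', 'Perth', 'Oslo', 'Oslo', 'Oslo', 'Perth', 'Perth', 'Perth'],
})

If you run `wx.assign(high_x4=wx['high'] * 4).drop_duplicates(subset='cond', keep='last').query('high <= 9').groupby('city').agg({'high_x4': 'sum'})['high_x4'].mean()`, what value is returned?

10.0

add column high_x4 = wx['high'] * 4:
    high   cond   city  high_x4
0     17    fog   Oslo       68
1     34    sun   Oslo      136
2      8  cloud  Quito       32
3      5   snow   Oslo       20
4     38   rain  Perth      152
5     42   rain   Oslo      168
6      0   snow   Oslo        0
7     -8   rain   Oslo      -32
8      4    fog  Perth       16
9     29   snow  Perth      116
10     9  cloud  Perth       36
drop duplicate cond (keep=last):
    high   cond   city  high_x4
1     34    sun   Oslo      136
7     -8   rain   Oslo      -32
8      4    fog  Perth       16
9     29   snow  Perth      116
10     9  cloud  Perth       36
filter rows where high <= 9:
    high   cond   city  high_x4
7     -8   rain   Oslo      -32
8      4    fog  Perth       16
10     9  cloud  Perth       36
group by city, sum of high_x4:
       high_x4
city          
Oslo       -32
Perth       52
Finally, mean of column 'high_x4' = 10.0.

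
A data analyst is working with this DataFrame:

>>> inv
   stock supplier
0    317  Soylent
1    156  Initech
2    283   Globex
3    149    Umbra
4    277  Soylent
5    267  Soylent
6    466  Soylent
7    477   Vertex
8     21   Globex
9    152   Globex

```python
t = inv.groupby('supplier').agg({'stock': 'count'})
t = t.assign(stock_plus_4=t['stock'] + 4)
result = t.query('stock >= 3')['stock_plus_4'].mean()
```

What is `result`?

group by supplier, count of stock:
          stock
supplier       
Globex        3
Initech       1
Soylent       4
Umbra         1
Vertex        1
add column stock_plus_4 = t['stock'] + 4:
          stock  stock_plus_4
supplier                     
Globex        3             7
Initech       1             5
Soylent       4             8
Umbra         1             5
Vertex        1             5
filter rows where stock >= 3:
          stock  stock_plus_4
supplier                     
Globex        3             7
Soylent       4             8
Then the mean of column 'stock_plus_4': 7.5

7.5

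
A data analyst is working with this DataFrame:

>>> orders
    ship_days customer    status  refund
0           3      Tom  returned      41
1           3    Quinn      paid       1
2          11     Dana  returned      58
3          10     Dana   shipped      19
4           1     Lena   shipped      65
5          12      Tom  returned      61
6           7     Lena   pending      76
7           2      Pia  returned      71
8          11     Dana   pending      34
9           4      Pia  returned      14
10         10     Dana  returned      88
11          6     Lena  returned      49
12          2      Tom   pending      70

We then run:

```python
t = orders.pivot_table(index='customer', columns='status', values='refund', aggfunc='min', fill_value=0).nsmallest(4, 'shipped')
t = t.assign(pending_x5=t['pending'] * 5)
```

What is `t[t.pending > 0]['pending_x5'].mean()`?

260.0

pivot: rows=customer, cols=status, min(refund):
status    paid  pending  returned  shipped
customer                                  
Dana         0       34        58       19
Lena         0       76        49       65
Pia          0        0        14        0
Quinn        1        0         0        0
Tom          0       70        41        0
take 4 rows with smallest shipped:
status    paid  pending  returned  shipped
customer                                  
Pia          0        0        14        0
Quinn        1        0         0        0
Tom          0       70        41        0
Dana         0       34        58       19
add column pending_x5 = t['pending'] * 5:
status    paid  pending  returned  shipped  pending_x5
customer                                              
Pia          0        0        14        0           0
Quinn        1        0         0        0           0
Tom          0       70        41        0         350
Dana         0       34        58       19         170
filter rows where pending > 0:
status    paid  pending  returned  shipped  pending_x5
customer                                              
Tom          0       70        41        0         350
Dana         0       34        58       19         170
The mean of column 'pending_x5' is 260.0.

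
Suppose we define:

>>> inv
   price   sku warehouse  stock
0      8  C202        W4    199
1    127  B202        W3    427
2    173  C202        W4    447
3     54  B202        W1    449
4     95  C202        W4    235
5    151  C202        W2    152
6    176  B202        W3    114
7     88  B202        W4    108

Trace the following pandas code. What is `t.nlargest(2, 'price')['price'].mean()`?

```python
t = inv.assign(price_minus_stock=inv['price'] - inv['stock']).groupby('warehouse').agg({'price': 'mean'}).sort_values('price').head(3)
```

121.0

add column price_minus_stock = inv['price'] - inv['stock']:
   price   sku warehouse  stock  price_minus_stock
0      8  C202        W4    199               -191
1    127  B202        W3    427               -300
2    173  C202        W4    447               -274
3     54  B202        W1    449               -395
4     95  C202        W4    235               -140
5    151  C202        W2    152                 -1
6    176  B202        W3    114                 62
7     88  B202        W4    108                -20
group by warehouse, mean of price:
           price
warehouse       
W1          54.0
W2         151.0
W3         151.5
W4          91.0
sort by price:
           price
warehouse       
W1          54.0
W4          91.0
W2         151.0
W3         151.5
take first 3 rows:
           price
warehouse       
W1          54.0
W4          91.0
W2         151.0
take 2 rows with largest price:
           price
warehouse       
W2         151.0
W4          91.0
Taking the mean of column 'price' gives 121.0.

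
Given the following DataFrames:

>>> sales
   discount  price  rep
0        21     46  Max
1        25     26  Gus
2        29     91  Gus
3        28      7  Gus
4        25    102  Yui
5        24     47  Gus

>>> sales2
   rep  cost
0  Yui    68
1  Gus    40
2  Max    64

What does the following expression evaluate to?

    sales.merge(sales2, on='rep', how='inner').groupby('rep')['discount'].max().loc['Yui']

merge on 'rep' (how='inner') → 6 rows:
   discount  price  rep  cost
0        21     46  Max    64
1        25     26  Gus    40
2        29     91  Gus    40
3        28      7  Gus    40
4        25    102  Yui    68
5        24     47  Gus    40
group by rep, max of discount:
rep
Gus    29
Max    21
Yui    25
Name: discount, dtype: int64
Then the value at index 'Yui': 25

25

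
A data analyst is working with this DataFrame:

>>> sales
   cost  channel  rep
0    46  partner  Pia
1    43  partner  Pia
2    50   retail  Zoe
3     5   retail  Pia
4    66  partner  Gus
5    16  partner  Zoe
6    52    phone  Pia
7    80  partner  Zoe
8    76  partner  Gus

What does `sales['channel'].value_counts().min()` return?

value_counts of channel:
channel
partner    6
retail     2
phone      1
Name: count, dtype: int64

1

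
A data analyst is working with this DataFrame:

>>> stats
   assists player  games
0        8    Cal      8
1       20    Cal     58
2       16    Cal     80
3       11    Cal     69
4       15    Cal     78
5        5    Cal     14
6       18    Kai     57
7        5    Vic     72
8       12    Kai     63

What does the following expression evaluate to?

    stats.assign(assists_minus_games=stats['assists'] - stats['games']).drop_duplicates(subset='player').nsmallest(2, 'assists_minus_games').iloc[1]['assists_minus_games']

add column assists_minus_games = stats['assists'] - stats['games']:
   assists player  games  assists_minus_games
0        8    Cal      8                    0
1       20    Cal     58                  -38
2       16    Cal     80                  -64
3       11    Cal     69                  -58
4       15    Cal     78                  -63
5        5    Cal     14                   -9
6       18    Kai     57                  -39
7        5    Vic     72                  -67
8       12    Kai     63                  -51
drop duplicate player (keep=first):
   assists player  games  assists_minus_games
0        8    Cal      8                    0
6       18    Kai     57                  -39
7        5    Vic     72                  -67
take 2 rows with smallest assists_minus_games:
   assists player  games  assists_minus_games
7        5    Vic     72                  -67
6       18    Kai     57                  -39
Reading off the value at position 1, column 'assists_minus_games', we get -39.

-39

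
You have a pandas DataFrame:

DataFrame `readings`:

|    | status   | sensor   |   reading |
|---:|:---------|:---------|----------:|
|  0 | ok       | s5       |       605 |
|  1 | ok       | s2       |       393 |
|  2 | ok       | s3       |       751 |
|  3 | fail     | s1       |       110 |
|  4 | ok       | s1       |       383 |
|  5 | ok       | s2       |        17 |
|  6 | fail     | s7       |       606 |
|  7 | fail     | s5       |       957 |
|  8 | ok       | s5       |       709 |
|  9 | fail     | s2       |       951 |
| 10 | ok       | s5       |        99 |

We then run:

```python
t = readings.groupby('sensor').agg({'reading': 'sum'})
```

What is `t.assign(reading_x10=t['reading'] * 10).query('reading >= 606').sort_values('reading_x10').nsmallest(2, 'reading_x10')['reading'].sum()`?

group by sensor, sum of reading:
        reading
sensor         
s1          493
s2         1361
s3          751
s5         2370
s7          606
add column reading_x10 = t['reading'] * 10:
        reading  reading_x10
sensor                      
s1          493         4930
s2         1361        13610
s3          751         7510
s5         2370        23700
s7          606         6060
filter rows where reading >= 606:
        reading  reading_x10
sensor                      
s2         1361        13610
s3          751         7510
s5         2370        23700
s7          606         6060
sort by reading_x10:
        reading  reading_x10
sensor                      
s7          606         6060
s3          751         7510
s2         1361        13610
s5         2370        23700
take 2 rows with smallest reading_x10:
        reading  reading_x10
sensor                      
s7          606         6060
s3          751         7510

1357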